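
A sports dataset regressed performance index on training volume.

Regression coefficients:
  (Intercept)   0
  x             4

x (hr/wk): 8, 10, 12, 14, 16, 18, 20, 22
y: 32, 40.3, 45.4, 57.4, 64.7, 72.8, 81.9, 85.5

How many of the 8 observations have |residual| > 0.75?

5

x=8: ŷ = 4·8 = 32; r = 32 − 32 = 0
x=10: ŷ = 4·10 = 40; r = 40.3 − 40 = 0.3
x=12: ŷ = 4·12 = 48; r = 45.4 − 48 = -2.6
x=14: ŷ = 4·14 = 56; r = 57.4 − 56 = 1.4
x=16: ŷ = 4·16 = 64; r = 64.7 − 64 = 0.7
x=18: ŷ = 4·18 = 72; r = 72.8 − 72 = 0.8
x=20: ŷ = 4·20 = 80; r = 81.9 − 80 = 1.9
x=22: ŷ = 4·22 = 88; r = 85.5 − 88 = -2.5
|r| > 0.75: x=12 (|r|=2.6), x=14 (|r|=1.4), x=18 (|r|=0.8), x=20 (|r|=1.9), x=22 (|r|=2.5) → 5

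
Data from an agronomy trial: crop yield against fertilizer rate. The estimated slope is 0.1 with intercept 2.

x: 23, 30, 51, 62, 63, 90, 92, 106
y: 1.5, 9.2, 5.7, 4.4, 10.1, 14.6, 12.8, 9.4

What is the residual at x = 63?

r = 1.8

ŷ = 2 + 0.1·63 = 8.3
r = 10.1 − 8.3 = 1.8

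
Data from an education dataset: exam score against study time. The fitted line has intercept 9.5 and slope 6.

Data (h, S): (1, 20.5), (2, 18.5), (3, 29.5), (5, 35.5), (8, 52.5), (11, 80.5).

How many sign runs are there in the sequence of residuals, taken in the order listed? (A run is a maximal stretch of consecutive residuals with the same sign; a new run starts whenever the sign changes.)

h=1: ŷ = 9.5 + 6·1 = 15.5; r = 20.5 − 15.5 = 5
h=2: ŷ = 9.5 + 6·2 = 21.5; r = 18.5 − 21.5 = -3
h=3: ŷ = 9.5 + 6·3 = 27.5; r = 29.5 − 27.5 = 2
h=5: ŷ = 9.5 + 6·5 = 39.5; r = 35.5 − 39.5 = -4
h=8: ŷ = 9.5 + 6·8 = 57.5; r = 52.5 − 57.5 = -5
h=11: ŷ = 9.5 + 6·11 = 75.5; r = 80.5 − 75.5 = 5
Signs: + − + − − +
Runs: +×1, −×1, +×1, −×2, +×1 → 5

5 runs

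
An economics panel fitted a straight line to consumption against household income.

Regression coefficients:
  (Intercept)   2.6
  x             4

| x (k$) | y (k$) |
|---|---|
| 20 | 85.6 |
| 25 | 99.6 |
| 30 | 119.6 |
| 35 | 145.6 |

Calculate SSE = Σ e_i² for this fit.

x=20: ŷ = 2.6 + 4·20 = 82.6; e = 85.6 − 82.6 = 3
x=25: ŷ = 2.6 + 4·25 = 102.6; e = 99.6 − 102.6 = -3
x=30: ŷ = 2.6 + 4·30 = 122.6; e = 119.6 − 122.6 = -3
x=35: ŷ = 2.6 + 4·35 = 142.6; e = 145.6 − 142.6 = 3
SSE = 9 + 9 + 9 + 9 = 36

SSE = 36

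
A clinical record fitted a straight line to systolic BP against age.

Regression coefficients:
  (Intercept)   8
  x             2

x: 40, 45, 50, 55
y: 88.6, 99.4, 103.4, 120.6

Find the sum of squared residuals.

x=40: ŷ = 8 + 2·40 = 88; e = 88.6 − 88 = 0.6
x=45: ŷ = 8 + 2·45 = 98; e = 99.4 − 98 = 1.4
x=50: ŷ = 8 + 2·50 = 108; e = 103.4 − 108 = -4.6
x=55: ŷ = 8 + 2·55 = 118; e = 120.6 − 118 = 2.6
SSE = 0.36 + 1.96 + 21.16 + 6.76 = 30.24

SSE = 30.24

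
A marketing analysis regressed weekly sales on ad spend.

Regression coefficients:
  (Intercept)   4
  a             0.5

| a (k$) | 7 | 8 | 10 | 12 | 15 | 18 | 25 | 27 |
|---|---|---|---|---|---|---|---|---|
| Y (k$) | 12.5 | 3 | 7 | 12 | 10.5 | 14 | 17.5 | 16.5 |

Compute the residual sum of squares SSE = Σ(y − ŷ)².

SSE = 62

a=7: ŷ = 4 + 0.5·7 = 7.5; r = 12.5 − 7.5 = 5
a=8: ŷ = 4 + 0.5·8 = 8; r = 3 − 8 = -5
a=10: ŷ = 4 + 0.5·10 = 9; r = 7 − 9 = -2
a=12: ŷ = 4 + 0.5·12 = 10; r = 12 − 10 = 2
a=15: ŷ = 4 + 0.5·15 = 11.5; r = 10.5 − 11.5 = -1
a=18: ŷ = 4 + 0.5·18 = 13; r = 14 − 13 = 1
a=25: ŷ = 4 + 0.5·25 = 16.5; r = 17.5 − 16.5 = 1
a=27: ŷ = 4 + 0.5·27 = 17.5; r = 16.5 − 17.5 = -1
SSE = 25 + 25 + 4 + 4 + 1 + 1 + 1 + 1 = 62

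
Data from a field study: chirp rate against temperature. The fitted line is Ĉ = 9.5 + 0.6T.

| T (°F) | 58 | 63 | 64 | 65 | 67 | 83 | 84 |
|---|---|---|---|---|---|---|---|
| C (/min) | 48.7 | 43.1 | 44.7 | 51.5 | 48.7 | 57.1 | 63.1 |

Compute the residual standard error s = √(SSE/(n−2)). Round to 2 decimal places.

T=58: Ĉ = 9.5 + 0.6·58 = 44.3; r = 48.7 − 44.3 = 4.4
T=63: Ĉ = 9.5 + 0.6·63 = 47.3; r = 43.1 − 47.3 = -4.2
T=64: Ĉ = 9.5 + 0.6·64 = 47.9; r = 44.7 − 47.9 = -3.2
T=65: Ĉ = 9.5 + 0.6·65 = 48.5; r = 51.5 − 48.5 = 3
T=67: Ĉ = 9.5 + 0.6·67 = 49.7; r = 48.7 − 49.7 = -1
T=83: Ĉ = 9.5 + 0.6·83 = 59.3; r = 57.1 − 59.3 = -2.2
T=84: Ĉ = 9.5 + 0.6·84 = 59.9; r = 63.1 − 59.9 = 3.2
SSE = 19.36 + 17.64 + 10.24 + 9 + 1 + 4.84 + 10.24 = 72.32
s = √(72.32/5) = √14.464 ≈ 3.80

s = 3.80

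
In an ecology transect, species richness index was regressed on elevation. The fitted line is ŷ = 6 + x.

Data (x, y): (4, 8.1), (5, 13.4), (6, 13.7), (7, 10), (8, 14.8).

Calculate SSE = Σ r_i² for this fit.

x=4: ŷ = 6 + 4 = 10; r = 8.1 − 10 = -1.9
x=5: ŷ = 6 + 5 = 11; r = 13.4 − 11 = 2.4
x=6: ŷ = 6 + 6 = 12; r = 13.7 − 12 = 1.7
x=7: ŷ = 6 + 7 = 13; r = 10 − 13 = -3
x=8: ŷ = 6 + 8 = 14; r = 14.8 − 14 = 0.8
SSE = 3.61 + 5.76 + 2.89 + 9 + 0.64 = 21.9

SSE = 21.9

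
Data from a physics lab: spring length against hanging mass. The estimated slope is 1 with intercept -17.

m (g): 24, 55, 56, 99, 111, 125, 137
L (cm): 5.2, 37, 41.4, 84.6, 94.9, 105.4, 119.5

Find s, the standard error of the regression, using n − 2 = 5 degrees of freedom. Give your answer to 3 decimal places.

m=24: L̂ = -17 + 24 = 7; r = 5.2 − 7 = -1.8
m=55: L̂ = -17 + 55 = 38; r = 37 − 38 = -1
m=56: L̂ = -17 + 56 = 39; r = 41.4 − 39 = 2.4
m=99: L̂ = -17 + 99 = 82; r = 84.6 − 82 = 2.6
m=111: L̂ = -17 + 111 = 94; r = 94.9 − 94 = 0.9
m=125: L̂ = -17 + 125 = 108; r = 105.4 − 108 = -2.6
m=137: L̂ = -17 + 137 = 120; r = 119.5 − 120 = -0.5
SSE = 3.24 + 1 + 5.76 + 6.76 + 0.81 + 6.76 + 0.25 = 24.58
s = √(24.58/5) = √4.916 ≈ 2.217

s = 2.217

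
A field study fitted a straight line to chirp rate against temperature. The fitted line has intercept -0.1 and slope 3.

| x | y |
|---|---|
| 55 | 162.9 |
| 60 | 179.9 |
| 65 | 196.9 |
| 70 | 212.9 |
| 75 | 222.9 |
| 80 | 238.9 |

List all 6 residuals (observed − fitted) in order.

-2, 0, 2, 3, -2, -1

x=55: ŷ = -0.1 + 3·55 = 164.9; r = 162.9 − 164.9 = -2
x=60: ŷ = -0.1 + 3·60 = 179.9; r = 179.9 − 179.9 = 0
x=65: ŷ = -0.1 + 3·65 = 194.9; r = 196.9 − 194.9 = 2
x=70: ŷ = -0.1 + 3·70 = 209.9; r = 212.9 − 209.9 = 3
x=75: ŷ = -0.1 + 3·75 = 224.9; r = 222.9 − 224.9 = -2
x=80: ŷ = -0.1 + 3·80 = 239.9; r = 238.9 − 239.9 = -1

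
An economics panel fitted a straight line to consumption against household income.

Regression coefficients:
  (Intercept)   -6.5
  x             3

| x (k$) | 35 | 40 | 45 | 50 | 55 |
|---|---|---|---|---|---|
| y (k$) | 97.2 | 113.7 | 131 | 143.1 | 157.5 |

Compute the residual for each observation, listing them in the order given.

-1.3, 0.2, 2.5, -0.4, -1

x=35: ŷ = -6.5 + 3·35 = 98.5; r = 97.2 − 98.5 = -1.3
x=40: ŷ = -6.5 + 3·40 = 113.5; r = 113.7 − 113.5 = 0.2
x=45: ŷ = -6.5 + 3·45 = 128.5; r = 131 − 128.5 = 2.5
x=50: ŷ = -6.5 + 3·50 = 143.5; r = 143.1 − 143.5 = -0.4
x=55: ŷ = -6.5 + 3·55 = 158.5; r = 157.5 − 158.5 = -1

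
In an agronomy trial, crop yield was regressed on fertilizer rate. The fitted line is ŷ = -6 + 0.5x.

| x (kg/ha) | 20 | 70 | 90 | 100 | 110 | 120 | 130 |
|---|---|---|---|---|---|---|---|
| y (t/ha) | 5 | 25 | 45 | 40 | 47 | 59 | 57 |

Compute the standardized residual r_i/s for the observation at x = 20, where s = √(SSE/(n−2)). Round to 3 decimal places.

x=20: ŷ = -6 + 0.5·20 = 4; r = 5 − 4 = 1
x=70: ŷ = -6 + 0.5·70 = 29; r = 25 − 29 = -4
x=90: ŷ = -6 + 0.5·90 = 39; r = 45 − 39 = 6
x=100: ŷ = -6 + 0.5·100 = 44; r = 40 − 44 = -4
x=110: ŷ = -6 + 0.5·110 = 49; r = 47 − 49 = -2
x=120: ŷ = -6 + 0.5·120 = 54; r = 59 − 54 = 5
x=130: ŷ = -6 + 0.5·130 = 59; r = 57 − 59 = -2
SSE = 1 + 16 + 36 + 16 + 4 + 25 + 4 = 102
s = √(102/5) = 4.51664
r/s = 1 / 4.51664 = 0.221

0.221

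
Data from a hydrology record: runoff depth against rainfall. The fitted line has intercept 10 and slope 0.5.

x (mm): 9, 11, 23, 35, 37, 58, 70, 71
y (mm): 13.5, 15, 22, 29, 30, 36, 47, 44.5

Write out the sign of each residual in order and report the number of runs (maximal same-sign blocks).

5 runs

x=9: ŷ = 10 + 0.5·9 = 14.5; r = 13.5 − 14.5 = -1
x=11: ŷ = 10 + 0.5·11 = 15.5; r = 15 − 15.5 = -0.5
x=23: ŷ = 10 + 0.5·23 = 21.5; r = 22 − 21.5 = 0.5
x=35: ŷ = 10 + 0.5·35 = 27.5; r = 29 − 27.5 = 1.5
x=37: ŷ = 10 + 0.5·37 = 28.5; r = 30 − 28.5 = 1.5
x=58: ŷ = 10 + 0.5·58 = 39; r = 36 − 39 = -3
x=70: ŷ = 10 + 0.5·70 = 45; r = 47 − 45 = 2
x=71: ŷ = 10 + 0.5·71 = 45.5; r = 44.5 − 45.5 = -1
Signs: − − + + + − + −
Runs: −×2, +×3, −×1, +×1, −×1 → 5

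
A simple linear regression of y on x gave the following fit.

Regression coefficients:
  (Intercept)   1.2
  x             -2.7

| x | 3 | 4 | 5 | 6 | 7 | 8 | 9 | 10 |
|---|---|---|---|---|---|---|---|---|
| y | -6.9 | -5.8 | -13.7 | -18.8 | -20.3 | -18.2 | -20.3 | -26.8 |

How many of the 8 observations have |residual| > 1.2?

x=3: ŷ = 1.2 − 2.7·3 = -6.9; e = -6.9 − (-6.9) = 0
x=4: ŷ = 1.2 − 2.7·4 = -9.6; e = -5.8 − (-9.6) = 3.8
x=5: ŷ = 1.2 − 2.7·5 = -12.3; e = -13.7 − (-12.3) = -1.4
x=6: ŷ = 1.2 − 2.7·6 = -15; e = -18.8 − (-15) = -3.8
x=7: ŷ = 1.2 − 2.7·7 = -17.7; e = -20.3 − (-17.7) = -2.6
x=8: ŷ = 1.2 − 2.7·8 = -20.4; e = -18.2 − (-20.4) = 2.2
x=9: ŷ = 1.2 − 2.7·9 = -23.1; e = -20.3 − (-23.1) = 2.8
x=10: ŷ = 1.2 − 2.7·10 = -25.8; e = -26.8 − (-25.8) = -1
|e| > 1.2: x=4 (|e|=3.8), x=5 (|e|=1.4), x=6 (|e|=3.8), x=7 (|e|=2.6), x=8 (|e|=2.2), x=9 (|e|=2.8) → 6

6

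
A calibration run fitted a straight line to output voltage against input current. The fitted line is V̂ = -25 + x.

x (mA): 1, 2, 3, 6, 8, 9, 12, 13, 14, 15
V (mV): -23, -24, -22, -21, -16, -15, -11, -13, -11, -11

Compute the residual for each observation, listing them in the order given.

x=1: V̂ = -25 + 1 = -24; e = -23 − (-24) = 1
x=2: V̂ = -25 + 2 = -23; e = -24 − (-23) = -1
x=3: V̂ = -25 + 3 = -22; e = -22 − (-22) = 0
x=6: V̂ = -25 + 6 = -19; e = -21 − (-19) = -2
x=8: V̂ = -25 + 8 = -17; e = -16 − (-17) = 1
x=9: V̂ = -25 + 9 = -16; e = -15 − (-16) = 1
x=12: V̂ = -25 + 12 = -13; e = -11 − (-13) = 2
x=13: V̂ = -25 + 13 = -12; e = -13 − (-12) = -1
x=14: V̂ = -25 + 14 = -11; e = -11 − (-11) = 0
x=15: V̂ = -25 + 15 = -10; e = -11 − (-10) = -1

1, -1, 0, -2, 1, 1, 2, -1, 0, -1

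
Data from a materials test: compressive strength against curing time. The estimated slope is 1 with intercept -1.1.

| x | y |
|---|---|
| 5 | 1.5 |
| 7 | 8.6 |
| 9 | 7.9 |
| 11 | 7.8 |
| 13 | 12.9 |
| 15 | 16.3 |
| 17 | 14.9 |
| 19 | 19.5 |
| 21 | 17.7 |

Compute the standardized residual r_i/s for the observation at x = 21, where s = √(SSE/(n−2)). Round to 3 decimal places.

-1.019

x=5: ŷ = -1.1 + 5 = 3.9; r = 1.5 − 3.9 = -2.4
x=7: ŷ = -1.1 + 7 = 5.9; r = 8.6 − 5.9 = 2.7
x=9: ŷ = -1.1 + 9 = 7.9; r = 7.9 − 7.9 = 0
x=11: ŷ = -1.1 + 11 = 9.9; r = 7.8 − 9.9 = -2.1
x=13: ŷ = -1.1 + 13 = 11.9; r = 12.9 − 11.9 = 1
x=15: ŷ = -1.1 + 15 = 13.9; r = 16.3 − 13.9 = 2.4
x=17: ŷ = -1.1 + 17 = 15.9; r = 14.9 − 15.9 = -1
x=19: ŷ = -1.1 + 19 = 17.9; r = 19.5 − 17.9 = 1.6
x=21: ŷ = -1.1 + 21 = 19.9; r = 17.7 − 19.9 = -2.2
SSE = 5.76 + 7.29 + 0 + 4.41 + 1 + 5.76 + 1 + 2.56 + 4.84 = 32.62
s = √(32.62/7) = 2.1587
r/s = -2.2 / 2.1587 = -1.019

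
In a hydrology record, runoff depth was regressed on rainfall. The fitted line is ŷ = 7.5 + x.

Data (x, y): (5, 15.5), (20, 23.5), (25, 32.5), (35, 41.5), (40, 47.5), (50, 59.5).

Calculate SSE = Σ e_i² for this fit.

SSE = 30

x=5: ŷ = 7.5 + 5 = 12.5; e = 15.5 − 12.5 = 3
x=20: ŷ = 7.5 + 20 = 27.5; e = 23.5 − 27.5 = -4
x=25: ŷ = 7.5 + 25 = 32.5; e = 32.5 − 32.5 = 0
x=35: ŷ = 7.5 + 35 = 42.5; e = 41.5 − 42.5 = -1
x=40: ŷ = 7.5 + 40 = 47.5; e = 47.5 − 47.5 = 0
x=50: ŷ = 7.5 + 50 = 57.5; e = 59.5 − 57.5 = 2
SSE = 9 + 16 + 0 + 1 + 0 + 4 = 30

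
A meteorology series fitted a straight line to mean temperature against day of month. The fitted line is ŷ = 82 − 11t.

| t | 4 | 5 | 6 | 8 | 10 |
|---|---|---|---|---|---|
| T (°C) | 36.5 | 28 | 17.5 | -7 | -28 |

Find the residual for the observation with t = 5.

ŷ = 82 − 11·5 = 27
r = 28 − 27 = 1

r = 1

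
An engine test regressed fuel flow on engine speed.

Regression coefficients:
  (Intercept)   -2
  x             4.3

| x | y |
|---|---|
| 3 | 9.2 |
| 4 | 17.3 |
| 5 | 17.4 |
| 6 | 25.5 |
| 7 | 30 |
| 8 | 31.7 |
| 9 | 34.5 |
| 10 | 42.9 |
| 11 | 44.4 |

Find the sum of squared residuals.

SSE = 27.96

x=3: ŷ = -2 + 4.3·3 = 10.9; e = 9.2 − 10.9 = -1.7
x=4: ŷ = -2 + 4.3·4 = 15.2; e = 17.3 − 15.2 = 2.1
x=5: ŷ = -2 + 4.3·5 = 19.5; e = 17.4 − 19.5 = -2.1
x=6: ŷ = -2 + 4.3·6 = 23.8; e = 25.5 − 23.8 = 1.7
x=7: ŷ = -2 + 4.3·7 = 28.1; e = 30 − 28.1 = 1.9
x=8: ŷ = -2 + 4.3·8 = 32.4; e = 31.7 − 32.4 = -0.7
x=9: ŷ = -2 + 4.3·9 = 36.7; e = 34.5 − 36.7 = -2.2
x=10: ŷ = -2 + 4.3·10 = 41; e = 42.9 − 41 = 1.9
x=11: ŷ = -2 + 4.3·11 = 45.3; e = 44.4 − 45.3 = -0.9
SSE = 2.89 + 4.41 + 4.41 + 2.89 + 3.61 + 0.49 + 4.84 + 3.61 + 0.81 = 27.96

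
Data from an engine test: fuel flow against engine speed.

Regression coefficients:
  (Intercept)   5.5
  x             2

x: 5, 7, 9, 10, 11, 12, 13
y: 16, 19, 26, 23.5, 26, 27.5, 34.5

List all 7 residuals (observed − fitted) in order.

x=5: ŷ = 5.5 + 2·5 = 15.5; r = 16 − 15.5 = 0.5
x=7: ŷ = 5.5 + 2·7 = 19.5; r = 19 − 19.5 = -0.5
x=9: ŷ = 5.5 + 2·9 = 23.5; r = 26 − 23.5 = 2.5
x=10: ŷ = 5.5 + 2·10 = 25.5; r = 23.5 − 25.5 = -2
x=11: ŷ = 5.5 + 2·11 = 27.5; r = 26 − 27.5 = -1.5
x=12: ŷ = 5.5 + 2·12 = 29.5; r = 27.5 − 29.5 = -2
x=13: ŷ = 5.5 + 2·13 = 31.5; r = 34.5 − 31.5 = 3

0.5, -0.5, 2.5, -2, -1.5, -2, 3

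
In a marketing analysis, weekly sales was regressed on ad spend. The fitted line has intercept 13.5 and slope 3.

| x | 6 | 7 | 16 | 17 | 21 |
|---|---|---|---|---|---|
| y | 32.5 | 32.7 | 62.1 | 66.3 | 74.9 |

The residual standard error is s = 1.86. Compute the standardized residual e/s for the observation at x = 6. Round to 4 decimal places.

0.5376

ŷ = 13.5 + 3·6 = 31.5
e = 32.5 − 31.5 = 1
e/s = 1 / 1.86 = 0.5376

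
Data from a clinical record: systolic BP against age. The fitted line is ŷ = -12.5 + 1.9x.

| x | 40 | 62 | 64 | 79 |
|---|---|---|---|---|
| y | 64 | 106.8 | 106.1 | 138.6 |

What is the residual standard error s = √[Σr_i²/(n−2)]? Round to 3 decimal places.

s = 2.500

x=40: ŷ = -12.5 + 1.9·40 = 63.5; r = 64 − 63.5 = 0.5
x=62: ŷ = -12.5 + 1.9·62 = 105.3; r = 106.8 − 105.3 = 1.5
x=64: ŷ = -12.5 + 1.9·64 = 109.1; r = 106.1 − 109.1 = -3
x=79: ŷ = -12.5 + 1.9·79 = 137.6; r = 138.6 − 137.6 = 1
SSE = 0.25 + 2.25 + 9 + 1 = 12.5
s = √(12.5/2) = √6.25 ≈ 2.500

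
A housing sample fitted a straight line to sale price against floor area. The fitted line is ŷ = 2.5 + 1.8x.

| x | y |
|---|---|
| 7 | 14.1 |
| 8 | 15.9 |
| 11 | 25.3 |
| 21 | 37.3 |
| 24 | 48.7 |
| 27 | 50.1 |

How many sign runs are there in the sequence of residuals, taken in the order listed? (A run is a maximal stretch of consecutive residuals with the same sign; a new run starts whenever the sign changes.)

5 runs

x=7: ŷ = 2.5 + 1.8·7 = 15.1; r = 14.1 − 15.1 = -1
x=8: ŷ = 2.5 + 1.8·8 = 16.9; r = 15.9 − 16.9 = -1
x=11: ŷ = 2.5 + 1.8·11 = 22.3; r = 25.3 − 22.3 = 3
x=21: ŷ = 2.5 + 1.8·21 = 40.3; r = 37.3 − 40.3 = -3
x=24: ŷ = 2.5 + 1.8·24 = 45.7; r = 48.7 − 45.7 = 3
x=27: ŷ = 2.5 + 1.8·27 = 51.1; r = 50.1 − 51.1 = -1
Signs: − − + − + −
Runs: −×2, +×1, −×1, +×1, −×1 → 5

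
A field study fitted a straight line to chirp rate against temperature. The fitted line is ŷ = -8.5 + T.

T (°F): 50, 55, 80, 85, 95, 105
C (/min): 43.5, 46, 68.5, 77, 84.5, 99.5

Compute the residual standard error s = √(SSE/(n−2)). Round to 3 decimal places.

T=50: ŷ = -8.5 + 50 = 41.5; r = 43.5 − 41.5 = 2
T=55: ŷ = -8.5 + 55 = 46.5; r = 46 − 46.5 = -0.5
T=80: ŷ = -8.5 + 80 = 71.5; r = 68.5 − 71.5 = -3
T=85: ŷ = -8.5 + 85 = 76.5; r = 77 − 76.5 = 0.5
T=95: ŷ = -8.5 + 95 = 86.5; r = 84.5 − 86.5 = -2
T=105: ŷ = -8.5 + 105 = 96.5; r = 99.5 − 96.5 = 3
SSE = 4 + 0.25 + 9 + 0.25 + 4 + 9 = 26.5
s = √(26.5/4) = √6.625 ≈ 2.574

s = 2.574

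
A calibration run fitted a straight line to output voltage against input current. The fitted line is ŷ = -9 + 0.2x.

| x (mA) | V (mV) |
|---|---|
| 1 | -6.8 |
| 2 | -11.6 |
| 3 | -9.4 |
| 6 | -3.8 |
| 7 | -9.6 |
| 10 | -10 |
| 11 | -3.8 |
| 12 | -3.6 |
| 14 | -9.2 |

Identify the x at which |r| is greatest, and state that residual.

x = 6, r = 4

x=1: ŷ = -9 + 0.2·1 = -8.8; r = -6.8 − (-8.8) = 2
x=2: ŷ = -9 + 0.2·2 = -8.6; r = -11.6 − (-8.6) = -3
x=3: ŷ = -9 + 0.2·3 = -8.4; r = -9.4 − (-8.4) = -1
x=6: ŷ = -9 + 0.2·6 = -7.8; r = -3.8 − (-7.8) = 4
x=7: ŷ = -9 + 0.2·7 = -7.6; r = -9.6 − (-7.6) = -2
x=10: ŷ = -9 + 0.2·10 = -7; r = -10 − (-7) = -3
x=11: ŷ = -9 + 0.2·11 = -6.8; r = -3.8 − (-6.8) = 3
x=12: ŷ = -9 + 0.2·12 = -6.6; r = -3.6 − (-6.6) = 3
x=14: ŷ = -9 + 0.2·14 = -6.2; r = -9.2 − (-6.2) = -3
Largest |r| is 4 at x = 6, residual 4.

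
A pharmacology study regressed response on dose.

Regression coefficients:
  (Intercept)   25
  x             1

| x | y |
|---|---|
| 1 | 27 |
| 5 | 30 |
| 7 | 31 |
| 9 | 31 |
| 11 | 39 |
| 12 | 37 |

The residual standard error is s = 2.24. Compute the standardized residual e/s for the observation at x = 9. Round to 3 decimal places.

ŷ = 25 + 9 = 34
e = 31 − 34 = -3
e/s = -3 / 2.24 = -1.339

-1.339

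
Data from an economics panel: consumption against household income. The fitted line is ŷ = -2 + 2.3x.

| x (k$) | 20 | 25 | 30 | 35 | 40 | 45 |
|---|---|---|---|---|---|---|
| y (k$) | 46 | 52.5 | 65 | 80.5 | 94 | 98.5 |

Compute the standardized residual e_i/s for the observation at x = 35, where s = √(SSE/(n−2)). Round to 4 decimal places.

x=20: ŷ = -2 + 2.3·20 = 44; e = 46 − 44 = 2
x=25: ŷ = -2 + 2.3·25 = 55.5; e = 52.5 − 55.5 = -3
x=30: ŷ = -2 + 2.3·30 = 67; e = 65 − 67 = -2
x=35: ŷ = -2 + 2.3·35 = 78.5; e = 80.5 − 78.5 = 2
x=40: ŷ = -2 + 2.3·40 = 90; e = 94 − 90 = 4
x=45: ŷ = -2 + 2.3·45 = 101.5; e = 98.5 − 101.5 = -3
SSE = 4 + 9 + 4 + 4 + 16 + 9 = 46
s = √(46/4) = 3.39116
e/s = 2 / 3.39116 = 0.5898

0.5898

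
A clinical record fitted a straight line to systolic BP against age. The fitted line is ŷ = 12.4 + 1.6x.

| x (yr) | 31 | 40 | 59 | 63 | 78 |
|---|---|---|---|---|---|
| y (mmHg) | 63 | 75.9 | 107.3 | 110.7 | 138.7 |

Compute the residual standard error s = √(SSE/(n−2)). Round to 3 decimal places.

x=31: ŷ = 12.4 + 1.6·31 = 62; r = 63 − 62 = 1
x=40: ŷ = 12.4 + 1.6·40 = 76.4; r = 75.9 − 76.4 = -0.5
x=59: ŷ = 12.4 + 1.6·59 = 106.8; r = 107.3 − 106.8 = 0.5
x=63: ŷ = 12.4 + 1.6·63 = 113.2; r = 110.7 − 113.2 = -2.5
x=78: ŷ = 12.4 + 1.6·78 = 137.2; r = 138.7 − 137.2 = 1.5
SSE = 1 + 0.25 + 0.25 + 6.25 + 2.25 = 10
s = √(10/3) = √3.33333 ≈ 1.826

s = 1.826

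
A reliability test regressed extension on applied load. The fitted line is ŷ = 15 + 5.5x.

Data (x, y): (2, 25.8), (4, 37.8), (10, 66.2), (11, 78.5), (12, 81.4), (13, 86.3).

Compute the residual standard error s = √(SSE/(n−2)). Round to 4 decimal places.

s = 2.4658

x=2: ŷ = 15 + 5.5·2 = 26; e = 25.8 − 26 = -0.2
x=4: ŷ = 15 + 5.5·4 = 37; e = 37.8 − 37 = 0.8
x=10: ŷ = 15 + 5.5·10 = 70; e = 66.2 − 70 = -3.8
x=11: ŷ = 15 + 5.5·11 = 75.5; e = 78.5 − 75.5 = 3
x=12: ŷ = 15 + 5.5·12 = 81; e = 81.4 − 81 = 0.4
x=13: ŷ = 15 + 5.5·13 = 86.5; e = 86.3 − 86.5 = -0.2
SSE = 0.04 + 0.64 + 14.44 + 9 + 0.16 + 0.04 = 24.32
s = √(24.32/4) = √6.08 ≈ 2.4658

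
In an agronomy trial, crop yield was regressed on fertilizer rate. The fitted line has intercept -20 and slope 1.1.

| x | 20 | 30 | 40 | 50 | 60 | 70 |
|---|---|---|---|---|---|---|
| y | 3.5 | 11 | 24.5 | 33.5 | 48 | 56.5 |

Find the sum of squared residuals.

SSE = 13

x=20: ŷ = -20 + 1.1·20 = 2; e = 3.5 − 2 = 1.5
x=30: ŷ = -20 + 1.1·30 = 13; e = 11 − 13 = -2
x=40: ŷ = -20 + 1.1·40 = 24; e = 24.5 − 24 = 0.5
x=50: ŷ = -20 + 1.1·50 = 35; e = 33.5 − 35 = -1.5
x=60: ŷ = -20 + 1.1·60 = 46; e = 48 − 46 = 2
x=70: ŷ = -20 + 1.1·70 = 57; e = 56.5 − 57 = -0.5
SSE = 2.25 + 4 + 0.25 + 2.25 + 4 + 0.25 = 13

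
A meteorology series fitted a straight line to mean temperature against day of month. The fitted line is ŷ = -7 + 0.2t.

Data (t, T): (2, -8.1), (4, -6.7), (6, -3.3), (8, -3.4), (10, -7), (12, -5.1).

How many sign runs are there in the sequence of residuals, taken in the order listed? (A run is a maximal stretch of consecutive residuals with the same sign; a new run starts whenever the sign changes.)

t=2: ŷ = -7 + 0.2·2 = -6.6; r = -8.1 − (-6.6) = -1.5
t=4: ŷ = -7 + 0.2·4 = -6.2; r = -6.7 − (-6.2) = -0.5
t=6: ŷ = -7 + 0.2·6 = -5.8; r = -3.3 − (-5.8) = 2.5
t=8: ŷ = -7 + 0.2·8 = -5.4; r = -3.4 − (-5.4) = 2
t=10: ŷ = -7 + 0.2·10 = -5; r = -7 − (-5) = -2
t=12: ŷ = -7 + 0.2·12 = -4.6; r = -5.1 − (-4.6) = -0.5
Signs: − − + + − −
Runs: −×2, +×2, −×2 → 3

3 runs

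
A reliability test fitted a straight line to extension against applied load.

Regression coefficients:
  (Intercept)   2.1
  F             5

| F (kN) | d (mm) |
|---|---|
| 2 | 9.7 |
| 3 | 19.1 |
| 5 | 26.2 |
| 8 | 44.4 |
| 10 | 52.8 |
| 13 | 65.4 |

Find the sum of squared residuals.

SSE = 19.24

F=2: ŷ = 2.1 + 5·2 = 12.1; r = 9.7 − 12.1 = -2.4
F=3: ŷ = 2.1 + 5·3 = 17.1; r = 19.1 − 17.1 = 2
F=5: ŷ = 2.1 + 5·5 = 27.1; r = 26.2 − 27.1 = -0.9
F=8: ŷ = 2.1 + 5·8 = 42.1; r = 44.4 − 42.1 = 2.3
F=10: ŷ = 2.1 + 5·10 = 52.1; r = 52.8 − 52.1 = 0.7
F=13: ŷ = 2.1 + 5·13 = 67.1; r = 65.4 − 67.1 = -1.7
SSE = 5.76 + 4 + 0.81 + 5.29 + 0.49 + 2.89 = 19.24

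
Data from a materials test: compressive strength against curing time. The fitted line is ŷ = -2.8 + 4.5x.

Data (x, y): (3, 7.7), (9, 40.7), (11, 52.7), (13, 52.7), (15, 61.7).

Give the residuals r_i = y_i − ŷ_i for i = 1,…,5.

-3, 3, 6, -3, -3

x=3: ŷ = -2.8 + 4.5·3 = 10.7; r = 7.7 − 10.7 = -3
x=9: ŷ = -2.8 + 4.5·9 = 37.7; r = 40.7 − 37.7 = 3
x=11: ŷ = -2.8 + 4.5·11 = 46.7; r = 52.7 − 46.7 = 6
x=13: ŷ = -2.8 + 4.5·13 = 55.7; r = 52.7 − 55.7 = -3
x=15: ŷ = -2.8 + 4.5·15 = 64.7; r = 61.7 − 64.7 = -3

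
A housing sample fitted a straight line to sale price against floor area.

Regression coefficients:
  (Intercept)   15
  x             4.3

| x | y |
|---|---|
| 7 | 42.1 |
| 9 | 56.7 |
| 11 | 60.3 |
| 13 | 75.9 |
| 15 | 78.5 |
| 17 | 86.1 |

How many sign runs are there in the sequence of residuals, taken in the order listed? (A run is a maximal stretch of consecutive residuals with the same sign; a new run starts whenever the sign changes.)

x=7: ŷ = 15 + 4.3·7 = 45.1; r = 42.1 − 45.1 = -3
x=9: ŷ = 15 + 4.3·9 = 53.7; r = 56.7 − 53.7 = 3
x=11: ŷ = 15 + 4.3·11 = 62.3; r = 60.3 − 62.3 = -2
x=13: ŷ = 15 + 4.3·13 = 70.9; r = 75.9 − 70.9 = 5
x=15: ŷ = 15 + 4.3·15 = 79.5; r = 78.5 − 79.5 = -1
x=17: ŷ = 15 + 4.3·17 = 88.1; r = 86.1 − 88.1 = -2
Signs: − + − + − −
Runs: −×1, +×1, −×1, +×1, −×2 → 5

5 runs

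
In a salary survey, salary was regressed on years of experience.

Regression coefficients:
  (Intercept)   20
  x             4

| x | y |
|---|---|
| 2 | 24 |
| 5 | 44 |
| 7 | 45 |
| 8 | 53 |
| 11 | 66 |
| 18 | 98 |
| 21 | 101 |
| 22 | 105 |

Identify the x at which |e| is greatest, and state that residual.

x=2: ŷ = 20 + 4·2 = 28; e = 24 − 28 = -4
x=5: ŷ = 20 + 4·5 = 40; e = 44 − 40 = 4
x=7: ŷ = 20 + 4·7 = 48; e = 45 − 48 = -3
x=8: ŷ = 20 + 4·8 = 52; e = 53 − 52 = 1
x=11: ŷ = 20 + 4·11 = 64; e = 66 − 64 = 2
x=18: ŷ = 20 + 4·18 = 92; e = 98 − 92 = 6
x=21: ŷ = 20 + 4·21 = 104; e = 101 − 104 = -3
x=22: ŷ = 20 + 4·22 = 108; e = 105 − 108 = -3
Largest |e| is 6 at x = 18, residual 6.

x = 18, e = 6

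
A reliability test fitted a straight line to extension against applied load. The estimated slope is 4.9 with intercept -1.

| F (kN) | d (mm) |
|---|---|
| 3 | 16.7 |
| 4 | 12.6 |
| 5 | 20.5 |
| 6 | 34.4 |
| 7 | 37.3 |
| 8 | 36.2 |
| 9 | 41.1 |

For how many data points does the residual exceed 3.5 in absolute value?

3

F=3: d̂ = -1 + 4.9·3 = 13.7; r = 16.7 − 13.7 = 3
F=4: d̂ = -1 + 4.9·4 = 18.6; r = 12.6 − 18.6 = -6
F=5: d̂ = -1 + 4.9·5 = 23.5; r = 20.5 − 23.5 = -3
F=6: d̂ = -1 + 4.9·6 = 28.4; r = 34.4 − 28.4 = 6
F=7: d̂ = -1 + 4.9·7 = 33.3; r = 37.3 − 33.3 = 4
F=8: d̂ = -1 + 4.9·8 = 38.2; r = 36.2 − 38.2 = -2
F=9: d̂ = -1 + 4.9·9 = 43.1; r = 41.1 − 43.1 = -2
|r| > 3.5: F=4 (|r|=6), F=6 (|r|=6), F=7 (|r|=4) → 3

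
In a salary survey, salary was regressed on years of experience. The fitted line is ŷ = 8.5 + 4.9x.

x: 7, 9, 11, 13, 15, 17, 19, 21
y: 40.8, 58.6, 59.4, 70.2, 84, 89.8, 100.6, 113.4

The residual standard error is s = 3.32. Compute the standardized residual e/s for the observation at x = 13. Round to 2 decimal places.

-0.60

ŷ = 8.5 + 4.9·13 = 72.2
e = 70.2 − 72.2 = -2
e/s = -2 / 3.32 = -0.60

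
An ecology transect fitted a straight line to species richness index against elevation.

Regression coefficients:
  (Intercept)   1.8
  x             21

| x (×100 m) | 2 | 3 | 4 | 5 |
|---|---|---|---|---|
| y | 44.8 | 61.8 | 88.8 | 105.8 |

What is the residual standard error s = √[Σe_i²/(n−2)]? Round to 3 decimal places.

s = 3.162

x=2: ŷ = 1.8 + 21·2 = 43.8; e = 44.8 − 43.8 = 1
x=3: ŷ = 1.8 + 21·3 = 64.8; e = 61.8 − 64.8 = -3
x=4: ŷ = 1.8 + 21·4 = 85.8; e = 88.8 − 85.8 = 3
x=5: ŷ = 1.8 + 21·5 = 106.8; e = 105.8 − 106.8 = -1
SSE = 1 + 9 + 9 + 1 = 20
s = √(20/2) = √10 ≈ 3.162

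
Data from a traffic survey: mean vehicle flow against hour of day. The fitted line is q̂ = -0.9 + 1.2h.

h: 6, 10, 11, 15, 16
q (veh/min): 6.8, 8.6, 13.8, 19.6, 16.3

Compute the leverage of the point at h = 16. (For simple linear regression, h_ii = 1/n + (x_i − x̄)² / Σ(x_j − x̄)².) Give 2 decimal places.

h̄ = (6 + 10 + 11 + 15 + 16)/5 = 11.6
Σ(h − h̄)² = 31.36 + 2.56 + 0.36 + 11.56 + 19.36 = 65.2
h = 1/5 + (4.4)²/65.2 = 0.2 + 0.296933 = 0.50

h = 0.50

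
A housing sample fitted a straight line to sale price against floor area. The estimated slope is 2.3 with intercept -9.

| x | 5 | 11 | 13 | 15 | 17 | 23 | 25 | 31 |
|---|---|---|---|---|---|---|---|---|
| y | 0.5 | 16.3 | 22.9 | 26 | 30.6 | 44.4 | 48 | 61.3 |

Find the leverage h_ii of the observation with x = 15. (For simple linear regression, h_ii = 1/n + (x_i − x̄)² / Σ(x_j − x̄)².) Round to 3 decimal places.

h = 0.138

x̄ = (5 + 11 + 13 + 15 + 17 + 23 + 25 + 31)/8 = 17.5
Σ(x − x̄)² = 156.25 + 42.25 + 20.25 + 6.25 + 0.25 + 30.25 + 56.25 + 182.25 = 494
h = 1/8 + (-2.5)²/494 = 0.125 + 0.0126518 = 0.138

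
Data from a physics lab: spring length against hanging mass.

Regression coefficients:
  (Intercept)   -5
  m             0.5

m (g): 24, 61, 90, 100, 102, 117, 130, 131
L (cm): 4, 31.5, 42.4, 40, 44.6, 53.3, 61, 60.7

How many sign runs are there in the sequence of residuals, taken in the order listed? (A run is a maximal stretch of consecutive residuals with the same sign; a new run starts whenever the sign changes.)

4 runs

m=24: ŷ = -5 + 0.5·24 = 7; r = 4 − 7 = -3
m=61: ŷ = -5 + 0.5·61 = 25.5; r = 31.5 − 25.5 = 6
m=90: ŷ = -5 + 0.5·90 = 40; r = 42.4 − 40 = 2.4
m=100: ŷ = -5 + 0.5·100 = 45; r = 40 − 45 = -5
m=102: ŷ = -5 + 0.5·102 = 46; r = 44.6 − 46 = -1.4
m=117: ŷ = -5 + 0.5·117 = 53.5; r = 53.3 − 53.5 = -0.2
m=130: ŷ = -5 + 0.5·130 = 60; r = 61 − 60 = 1
m=131: ŷ = -5 + 0.5·131 = 60.5; r = 60.7 − 60.5 = 0.2
Signs: − + + − − − + +
Runs: −×1, +×2, −×3, +×2 → 4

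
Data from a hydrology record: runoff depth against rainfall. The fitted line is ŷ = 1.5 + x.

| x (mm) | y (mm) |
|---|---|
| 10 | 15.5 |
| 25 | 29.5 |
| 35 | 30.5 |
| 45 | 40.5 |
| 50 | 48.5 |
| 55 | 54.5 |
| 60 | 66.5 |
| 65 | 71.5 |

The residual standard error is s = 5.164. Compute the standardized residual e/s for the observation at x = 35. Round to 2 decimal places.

-1.16

ŷ = 1.5 + 35 = 36.5
e = 30.5 − 36.5 = -6
e/s = -6 / 5.164 = -1.16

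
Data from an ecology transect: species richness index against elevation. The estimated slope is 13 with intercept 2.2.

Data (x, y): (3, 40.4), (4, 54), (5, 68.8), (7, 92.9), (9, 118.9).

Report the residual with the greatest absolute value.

x=3: ŷ = 2.2 + 13·3 = 41.2; e = 40.4 − 41.2 = -0.8
x=4: ŷ = 2.2 + 13·4 = 54.2; e = 54 − 54.2 = -0.2
x=5: ŷ = 2.2 + 13·5 = 67.2; e = 68.8 − 67.2 = 1.6
x=7: ŷ = 2.2 + 13·7 = 93.2; e = 92.9 − 93.2 = -0.3
x=9: ŷ = 2.2 + 13·9 = 119.2; e = 118.9 − 119.2 = -0.3
Largest |e| is 1.6 at x = 5, residual 1.6.

e = 1.6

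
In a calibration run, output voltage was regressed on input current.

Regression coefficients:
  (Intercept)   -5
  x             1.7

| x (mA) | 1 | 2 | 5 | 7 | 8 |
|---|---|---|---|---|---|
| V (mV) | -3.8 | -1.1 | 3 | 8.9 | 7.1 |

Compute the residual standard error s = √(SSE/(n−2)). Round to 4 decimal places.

x=1: V̂ = -5 + 1.7·1 = -3.3; e = -3.8 − (-3.3) = -0.5
x=2: V̂ = -5 + 1.7·2 = -1.6; e = -1.1 − (-1.6) = 0.5
x=5: V̂ = -5 + 1.7·5 = 3.5; e = 3 − 3.5 = -0.5
x=7: V̂ = -5 + 1.7·7 = 6.9; e = 8.9 − 6.9 = 2
x=8: V̂ = -5 + 1.7·8 = 8.6; e = 7.1 − 8.6 = -1.5
SSE = 0.25 + 0.25 + 0.25 + 4 + 2.25 = 7
s = √(7/3) = √2.33333 ≈ 1.5275

s = 1.5275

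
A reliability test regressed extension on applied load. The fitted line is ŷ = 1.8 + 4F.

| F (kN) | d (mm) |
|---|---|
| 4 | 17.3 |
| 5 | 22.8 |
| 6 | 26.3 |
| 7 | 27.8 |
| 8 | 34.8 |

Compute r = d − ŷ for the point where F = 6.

r = 0.5

ŷ = 1.8 + 4·6 = 25.8
r = 26.3 − 25.8 = 0.5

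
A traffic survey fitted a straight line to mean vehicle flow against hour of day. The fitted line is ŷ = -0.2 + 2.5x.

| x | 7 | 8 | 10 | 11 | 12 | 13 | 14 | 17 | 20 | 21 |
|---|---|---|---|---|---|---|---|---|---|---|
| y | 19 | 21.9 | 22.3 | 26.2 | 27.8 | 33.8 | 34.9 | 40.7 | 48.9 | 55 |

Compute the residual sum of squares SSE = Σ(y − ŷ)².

x=7: ŷ = -0.2 + 2.5·7 = 17.3; e = 19 − 17.3 = 1.7
x=8: ŷ = -0.2 + 2.5·8 = 19.8; e = 21.9 − 19.8 = 2.1
x=10: ŷ = -0.2 + 2.5·10 = 24.8; e = 22.3 − 24.8 = -2.5
x=11: ŷ = -0.2 + 2.5·11 = 27.3; e = 26.2 − 27.3 = -1.1
x=12: ŷ = -0.2 + 2.5·12 = 29.8; e = 27.8 − 29.8 = -2
x=13: ŷ = -0.2 + 2.5·13 = 32.3; e = 33.8 − 32.3 = 1.5
x=14: ŷ = -0.2 + 2.5·14 = 34.8; e = 34.9 − 34.8 = 0.1
x=17: ŷ = -0.2 + 2.5·17 = 42.3; e = 40.7 − 42.3 = -1.6
x=20: ŷ = -0.2 + 2.5·20 = 49.8; e = 48.9 − 49.8 = -0.9
x=21: ŷ = -0.2 + 2.5·21 = 52.3; e = 55 − 52.3 = 2.7
SSE = 2.89 + 4.41 + 6.25 + 1.21 + 4 + 2.25 + 0.01 + 2.56 + 0.81 + 7.29 = 31.68

SSE = 31.68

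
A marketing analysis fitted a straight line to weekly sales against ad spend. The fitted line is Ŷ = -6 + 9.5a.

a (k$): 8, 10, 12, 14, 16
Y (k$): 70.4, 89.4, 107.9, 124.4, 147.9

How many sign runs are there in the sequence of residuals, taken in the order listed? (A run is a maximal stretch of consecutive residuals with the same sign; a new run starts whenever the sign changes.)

3 runs

a=8: Ŷ = -6 + 9.5·8 = 70; e = 70.4 − 70 = 0.4
a=10: Ŷ = -6 + 9.5·10 = 89; e = 89.4 − 89 = 0.4
a=12: Ŷ = -6 + 9.5·12 = 108; e = 107.9 − 108 = -0.1
a=14: Ŷ = -6 + 9.5·14 = 127; e = 124.4 − 127 = -2.6
a=16: Ŷ = -6 + 9.5·16 = 146; e = 147.9 − 146 = 1.9
Signs: + + − − +
Runs: +×2, −×2, +×1 → 3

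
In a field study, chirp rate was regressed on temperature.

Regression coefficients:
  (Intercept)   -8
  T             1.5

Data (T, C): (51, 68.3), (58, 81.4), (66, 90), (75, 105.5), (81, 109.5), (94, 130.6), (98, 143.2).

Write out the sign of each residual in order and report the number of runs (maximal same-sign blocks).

6 runs

T=51: Ĉ = -8 + 1.5·51 = 68.5; r = 68.3 − 68.5 = -0.2
T=58: Ĉ = -8 + 1.5·58 = 79; r = 81.4 − 79 = 2.4
T=66: Ĉ = -8 + 1.5·66 = 91; r = 90 − 91 = -1
T=75: Ĉ = -8 + 1.5·75 = 104.5; r = 105.5 − 104.5 = 1
T=81: Ĉ = -8 + 1.5·81 = 113.5; r = 109.5 − 113.5 = -4
T=94: Ĉ = -8 + 1.5·94 = 133; r = 130.6 − 133 = -2.4
T=98: Ĉ = -8 + 1.5·98 = 139; r = 143.2 − 139 = 4.2
Signs: − + − + − − +
Runs: −×1, +×1, −×1, +×1, −×2, +×1 → 6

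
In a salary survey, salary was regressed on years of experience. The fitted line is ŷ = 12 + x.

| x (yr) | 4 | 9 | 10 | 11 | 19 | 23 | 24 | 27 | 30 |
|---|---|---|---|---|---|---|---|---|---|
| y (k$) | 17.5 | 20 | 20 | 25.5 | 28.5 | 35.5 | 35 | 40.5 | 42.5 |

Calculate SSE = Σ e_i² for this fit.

x=4: ŷ = 12 + 4 = 16; e = 17.5 − 16 = 1.5
x=9: ŷ = 12 + 9 = 21; e = 20 − 21 = -1
x=10: ŷ = 12 + 10 = 22; e = 20 − 22 = -2
x=11: ŷ = 12 + 11 = 23; e = 25.5 − 23 = 2.5
x=19: ŷ = 12 + 19 = 31; e = 28.5 − 31 = -2.5
x=23: ŷ = 12 + 23 = 35; e = 35.5 − 35 = 0.5
x=24: ŷ = 12 + 24 = 36; e = 35 − 36 = -1
x=27: ŷ = 12 + 27 = 39; e = 40.5 − 39 = 1.5
x=30: ŷ = 12 + 30 = 42; e = 42.5 − 42 = 0.5
SSE = 2.25 + 1 + 4 + 6.25 + 6.25 + 0.25 + 1 + 2.25 + 0.25 = 23.5

SSE = 23.5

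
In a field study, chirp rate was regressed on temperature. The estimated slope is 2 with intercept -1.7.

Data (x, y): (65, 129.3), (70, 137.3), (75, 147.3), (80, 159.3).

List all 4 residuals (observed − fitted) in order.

1, -1, -1, 1

x=65: ŷ = -1.7 + 2·65 = 128.3; e = 129.3 − 128.3 = 1
x=70: ŷ = -1.7 + 2·70 = 138.3; e = 137.3 − 138.3 = -1
x=75: ŷ = -1.7 + 2·75 = 148.3; e = 147.3 − 148.3 = -1
x=80: ŷ = -1.7 + 2·80 = 158.3; e = 159.3 − 158.3 = 1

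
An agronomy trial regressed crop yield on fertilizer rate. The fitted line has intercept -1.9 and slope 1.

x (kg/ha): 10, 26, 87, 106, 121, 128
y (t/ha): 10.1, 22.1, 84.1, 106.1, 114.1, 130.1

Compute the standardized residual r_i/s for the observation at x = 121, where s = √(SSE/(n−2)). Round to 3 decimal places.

x=10: ŷ = -1.9 + 10 = 8.1; r = 10.1 − 8.1 = 2
x=26: ŷ = -1.9 + 26 = 24.1; r = 22.1 − 24.1 = -2
x=87: ŷ = -1.9 + 87 = 85.1; r = 84.1 − 85.1 = -1
x=106: ŷ = -1.9 + 106 = 104.1; r = 106.1 − 104.1 = 2
x=121: ŷ = -1.9 + 121 = 119.1; r = 114.1 − 119.1 = -5
x=128: ŷ = -1.9 + 128 = 126.1; r = 130.1 − 126.1 = 4
SSE = 4 + 4 + 1 + 4 + 25 + 16 = 54
s = √(54/4) = 3.67423
r/s = -5 / 3.67423 = -1.361

-1.361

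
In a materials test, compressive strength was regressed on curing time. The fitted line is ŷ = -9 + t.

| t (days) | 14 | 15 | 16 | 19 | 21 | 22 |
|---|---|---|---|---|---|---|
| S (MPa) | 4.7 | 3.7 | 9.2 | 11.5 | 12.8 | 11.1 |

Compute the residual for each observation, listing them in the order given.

t=14: ŷ = -9 + 14 = 5; e = 4.7 − 5 = -0.3
t=15: ŷ = -9 + 15 = 6; e = 3.7 − 6 = -2.3
t=16: ŷ = -9 + 16 = 7; e = 9.2 − 7 = 2.2
t=19: ŷ = -9 + 19 = 10; e = 11.5 − 10 = 1.5
t=21: ŷ = -9 + 21 = 12; e = 12.8 − 12 = 0.8
t=22: ŷ = -9 + 22 = 13; e = 11.1 − 13 = -1.9

-0.3, -2.3, 2.2, 1.5, 0.8, -1.9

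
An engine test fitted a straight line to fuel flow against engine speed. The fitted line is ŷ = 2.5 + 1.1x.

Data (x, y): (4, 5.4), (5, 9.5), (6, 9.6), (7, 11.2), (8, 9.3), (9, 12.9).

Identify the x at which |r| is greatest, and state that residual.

x = 8, r = -2

x=4: ŷ = 2.5 + 1.1·4 = 6.9; r = 5.4 − 6.9 = -1.5
x=5: ŷ = 2.5 + 1.1·5 = 8; r = 9.5 − 8 = 1.5
x=6: ŷ = 2.5 + 1.1·6 = 9.1; r = 9.6 − 9.1 = 0.5
x=7: ŷ = 2.5 + 1.1·7 = 10.2; r = 11.2 − 10.2 = 1
x=8: ŷ = 2.5 + 1.1·8 = 11.3; r = 9.3 − 11.3 = -2
x=9: ŷ = 2.5 + 1.1·9 = 12.4; r = 12.9 − 12.4 = 0.5
Largest |r| is 2 at x = 8, residual -2.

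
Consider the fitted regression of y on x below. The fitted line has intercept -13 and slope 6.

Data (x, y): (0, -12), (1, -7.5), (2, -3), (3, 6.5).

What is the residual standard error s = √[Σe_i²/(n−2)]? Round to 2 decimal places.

s = 1.94

x=0: ŷ = -13 + 6·0 = -13; e = -12 − (-13) = 1
x=1: ŷ = -13 + 6·1 = -7; e = -7.5 − (-7) = -0.5
x=2: ŷ = -13 + 6·2 = -1; e = -3 − (-1) = -2
x=3: ŷ = -13 + 6·3 = 5; e = 6.5 − 5 = 1.5
SSE = 1 + 0.25 + 4 + 2.25 = 7.5
s = √(7.5/2) = √3.75 ≈ 1.94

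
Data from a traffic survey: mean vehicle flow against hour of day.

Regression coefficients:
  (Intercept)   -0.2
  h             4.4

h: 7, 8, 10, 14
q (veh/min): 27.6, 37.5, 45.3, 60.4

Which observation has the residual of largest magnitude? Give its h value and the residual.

h = 7, e = -3

h=7: ŷ = -0.2 + 4.4·7 = 30.6; e = 27.6 − 30.6 = -3
h=8: ŷ = -0.2 + 4.4·8 = 35; e = 37.5 − 35 = 2.5
h=10: ŷ = -0.2 + 4.4·10 = 43.8; e = 45.3 − 43.8 = 1.5
h=14: ŷ = -0.2 + 4.4·14 = 61.4; e = 60.4 − 61.4 = -1
Largest |e| is 3 at h = 7, residual -3.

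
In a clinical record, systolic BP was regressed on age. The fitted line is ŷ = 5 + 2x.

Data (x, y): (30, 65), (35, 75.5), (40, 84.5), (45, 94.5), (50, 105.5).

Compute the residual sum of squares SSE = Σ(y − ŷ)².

x=30: ŷ = 5 + 2·30 = 65; r = 65 − 65 = 0
x=35: ŷ = 5 + 2·35 = 75; r = 75.5 − 75 = 0.5
x=40: ŷ = 5 + 2·40 = 85; r = 84.5 − 85 = -0.5
x=45: ŷ = 5 + 2·45 = 95; r = 94.5 − 95 = -0.5
x=50: ŷ = 5 + 2·50 = 105; r = 105.5 − 105 = 0.5
SSE = 0 + 0.25 + 0.25 + 0.25 + 0.25 = 1

SSE = 1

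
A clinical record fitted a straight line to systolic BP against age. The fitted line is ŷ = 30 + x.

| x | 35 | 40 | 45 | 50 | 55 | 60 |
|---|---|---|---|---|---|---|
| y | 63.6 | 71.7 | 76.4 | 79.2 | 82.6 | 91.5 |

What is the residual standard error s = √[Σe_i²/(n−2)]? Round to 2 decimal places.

s = 1.97

x=35: ŷ = 30 + 35 = 65; e = 63.6 − 65 = -1.4
x=40: ŷ = 30 + 40 = 70; e = 71.7 − 70 = 1.7
x=45: ŷ = 30 + 45 = 75; e = 76.4 − 75 = 1.4
x=50: ŷ = 30 + 50 = 80; e = 79.2 − 80 = -0.8
x=55: ŷ = 30 + 55 = 85; e = 82.6 − 85 = -2.4
x=60: ŷ = 30 + 60 = 90; e = 91.5 − 90 = 1.5
SSE = 1.96 + 2.89 + 1.96 + 0.64 + 5.76 + 2.25 = 15.46
s = √(15.46/4) = √3.865 ≈ 1.97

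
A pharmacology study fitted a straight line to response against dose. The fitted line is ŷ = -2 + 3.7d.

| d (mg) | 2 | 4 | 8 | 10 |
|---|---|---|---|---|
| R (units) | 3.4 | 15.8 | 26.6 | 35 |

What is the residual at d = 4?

ŷ = -2 + 3.7·4 = 12.8
e = 15.8 − 12.8 = 3

e = 3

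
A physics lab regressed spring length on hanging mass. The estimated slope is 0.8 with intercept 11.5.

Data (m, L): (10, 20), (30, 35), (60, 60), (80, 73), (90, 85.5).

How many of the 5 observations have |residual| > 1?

2

m=10: ŷ = 11.5 + 0.8·10 = 19.5; r = 20 − 19.5 = 0.5
m=30: ŷ = 11.5 + 0.8·30 = 35.5; r = 35 − 35.5 = -0.5
m=60: ŷ = 11.5 + 0.8·60 = 59.5; r = 60 − 59.5 = 0.5
m=80: ŷ = 11.5 + 0.8·80 = 75.5; r = 73 − 75.5 = -2.5
m=90: ŷ = 11.5 + 0.8·90 = 83.5; r = 85.5 − 83.5 = 2
|r| > 1: m=80 (|r|=2.5), m=90 (|r|=2) → 2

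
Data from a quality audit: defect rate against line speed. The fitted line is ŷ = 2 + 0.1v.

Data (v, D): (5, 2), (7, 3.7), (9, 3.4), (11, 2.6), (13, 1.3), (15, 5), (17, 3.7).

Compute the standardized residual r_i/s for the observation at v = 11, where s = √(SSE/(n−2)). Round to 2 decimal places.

-0.40

v=5: ŷ = 2 + 0.1·5 = 2.5; r = 2 − 2.5 = -0.5
v=7: ŷ = 2 + 0.1·7 = 2.7; r = 3.7 − 2.7 = 1
v=9: ŷ = 2 + 0.1·9 = 2.9; r = 3.4 − 2.9 = 0.5
v=11: ŷ = 2 + 0.1·11 = 3.1; r = 2.6 − 3.1 = -0.5
v=13: ŷ = 2 + 0.1·13 = 3.3; r = 1.3 − 3.3 = -2
v=15: ŷ = 2 + 0.1·15 = 3.5; r = 5 − 3.5 = 1.5
v=17: ŷ = 2 + 0.1·17 = 3.7; r = 3.7 − 3.7 = 0
SSE = 0.25 + 1 + 0.25 + 0.25 + 4 + 2.25 + 0 = 8
s = √(8/5) = 1.26491
r/s = -0.5 / 1.26491 = -0.40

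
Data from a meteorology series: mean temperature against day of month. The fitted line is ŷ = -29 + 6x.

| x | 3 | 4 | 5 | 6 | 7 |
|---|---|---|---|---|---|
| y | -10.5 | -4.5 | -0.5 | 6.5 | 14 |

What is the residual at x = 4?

ŷ = -29 + 6·4 = -5
e = -4.5 − (-5) = 0.5

e = 0.5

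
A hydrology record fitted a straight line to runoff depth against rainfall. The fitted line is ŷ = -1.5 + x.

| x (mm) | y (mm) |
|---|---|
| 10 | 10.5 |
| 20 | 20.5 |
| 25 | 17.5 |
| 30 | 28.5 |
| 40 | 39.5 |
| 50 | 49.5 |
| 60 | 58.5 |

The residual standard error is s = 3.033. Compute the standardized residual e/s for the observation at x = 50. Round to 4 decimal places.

0.3297

ŷ = -1.5 + 50 = 48.5
e = 49.5 − 48.5 = 1
e/s = 1 / 3.033 = 0.3297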